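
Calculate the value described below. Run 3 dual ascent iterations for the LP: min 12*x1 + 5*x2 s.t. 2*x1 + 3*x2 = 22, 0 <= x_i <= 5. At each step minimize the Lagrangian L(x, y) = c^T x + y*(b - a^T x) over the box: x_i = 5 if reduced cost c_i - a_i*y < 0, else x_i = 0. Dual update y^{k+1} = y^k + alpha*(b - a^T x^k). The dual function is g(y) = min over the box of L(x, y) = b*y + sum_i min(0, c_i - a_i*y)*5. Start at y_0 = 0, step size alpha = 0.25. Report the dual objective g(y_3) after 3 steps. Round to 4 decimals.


Dual ascent for LP: min 12*x1 + 5*x2, 2*x1 + 3*x2 = 22, 0 <= x_i <= 5
Step 1: y^k = 0.0, reduced costs: (12.0, 5.0)
  x^k = (0.0, 0.0), subgradient = b - a^T x = 22.0
  y^{k+1} = 0.0 + 0.25*22.0 = 5.5
Step 2: y^k = 5.5, reduced costs: (1.0, -11.5)
  x^k = (0.0, 5.0), subgradient = b - a^T x = 7.0
  y^{k+1} = 5.5 + 0.25*7.0 = 7.25
Step 3: y^k = 7.25, reduced costs: (-2.5, -16.75)
  x^k = (5.0, 5.0), subgradient = b - a^T x = -3.0
  y^{k+1} = 7.25 + 0.25*-3.0 = 6.5
Dual objective at y_3 = 6.5: reduced costs (-1.0, -14.5), box minimizer x = (5.0, 5.0)
g(y_3) = b*y + (c1 - a1*y)*x1 + (c2 - a2*y)*x2 = 22*6.5 + (-1.0)*5.0 + (-14.5)*5.0 = 143.0 - 5.0 - 72.5 = 65.5


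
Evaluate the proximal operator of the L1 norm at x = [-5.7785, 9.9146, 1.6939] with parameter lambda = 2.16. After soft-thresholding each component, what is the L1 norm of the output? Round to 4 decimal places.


Soft-thresholding with lambda = 2.16:
prox(-5.7785) = sign(-5.7785)*max(|-5.7785| - 2.16, 0) = -3.6185
prox(9.9146) = sign(9.9146)*max(|9.9146| - 2.16, 0) = 7.7546
prox(1.6939) = sign(1.6939)*max(|1.6939| - 2.16, 0) = 0.0
prox(x) = [-3.6185, 7.7546, 0.0]
||prox(x)||_1 = 3.6185 + 7.7546 + 0.0 = 11.3731


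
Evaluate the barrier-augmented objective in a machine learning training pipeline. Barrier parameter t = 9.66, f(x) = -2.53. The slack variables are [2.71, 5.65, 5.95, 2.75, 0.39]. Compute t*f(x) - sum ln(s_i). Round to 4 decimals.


Step 1: Compute log-barrier.
ln values: [0.9969, 1.7317, 1.7834, 1.0116, -0.9416]
phi = -(0.9969 + 1.7317 + 1.7834 + 1.0116 - 0.9416) = -4.582
Step 2: Compute augmented objective.
t*f(x) = 9.66*-2.53 = -24.4398
Total = -24.4398 - 4.582 = -29.0218


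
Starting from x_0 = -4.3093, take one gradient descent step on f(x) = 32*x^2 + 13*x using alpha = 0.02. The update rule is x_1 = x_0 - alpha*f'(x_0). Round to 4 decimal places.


We compute the gradient at x_0 and apply the update.
f'(x) = 64*x + 13
f'(-4.3093) = 64*-4.3093 + 13 = -262.7952
x_1 = -4.3093 - 0.02*-262.7952 = 0.9466


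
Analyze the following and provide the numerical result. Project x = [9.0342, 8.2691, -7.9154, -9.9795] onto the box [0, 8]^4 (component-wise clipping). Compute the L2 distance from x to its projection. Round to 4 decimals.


Project each component onto [0, 8].
clip(9.0342) = 8.0, clip(8.2691) = 8.0, clip(-7.9154) = 0.0, clip(-9.9795) = 0.0
Projection = [8.0, 8.0, 0.0, 0.0]
Squared diffs: [1.0696, 0.0724, 62.6536, 99.5904]
Distance = sqrt(163.386) = 12.7823


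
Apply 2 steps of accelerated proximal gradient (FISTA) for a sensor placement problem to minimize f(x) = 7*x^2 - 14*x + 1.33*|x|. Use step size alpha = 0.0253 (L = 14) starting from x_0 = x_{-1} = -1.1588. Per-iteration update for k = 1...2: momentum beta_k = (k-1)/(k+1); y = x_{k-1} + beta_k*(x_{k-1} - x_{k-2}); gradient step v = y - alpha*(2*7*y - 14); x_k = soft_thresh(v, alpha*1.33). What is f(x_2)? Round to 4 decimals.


FISTA on f(x) = 7*x^2 - 14*x + 1.33*|x|
L = 14, alpha = 0.0253
Iteration 1: beta = 0.0, y = -1.1588 + 0.0*(-1.1588 + 1.1588) = -1.1588
  grad(y) = -30.2232, v = y - alpha*grad = -0.3942
  prox(v) = soft_thresh(-0.3942, 0.0336) = -0.3605
Iteration 2: beta = 0.3333, y = -0.3605 + 0.3333*(-0.3605 + 1.1588) = -0.0944
  grad(y) = -15.3217, v = y - alpha*grad = 0.2932
  prox(v) = soft_thresh(0.2932, 0.0336) = 0.2596
f(x_2) = 7*0.2596^2 - 14*0.2596 + 1.33*|0.2596| = -2.8172


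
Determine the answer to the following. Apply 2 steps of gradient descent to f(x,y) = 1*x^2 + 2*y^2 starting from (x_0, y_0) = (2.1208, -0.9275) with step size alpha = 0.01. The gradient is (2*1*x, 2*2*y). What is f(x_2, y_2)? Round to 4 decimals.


Gradient descent on f(x,y) = 1*x^2 + 2*y^2.
Starting point: (2.1208, -0.9275), alpha = 0.01
Step 1: grad_x = 2*1*2.1208 = 4.2416, grad_y = 2*2*-0.9275 = -3.71
  x_1 = 2.1208 - 0.01*4.2416 = 2.0784
  y_1 = -0.9275 - 0.01*-3.71 = -0.8904
Step 2: grad_x = 2*1*2.0784 = 4.1568, grad_y = 2*2*-0.8904 = -3.5616
  x_2 = 2.0784 - 0.01*4.1568 = 2.0368
  y_2 = -0.8904 - 0.01*-3.5616 = -0.8548
f(2.0368, -0.8548) = 1*2.0368^2 + 2*(-0.8548)^2 = 5.6099


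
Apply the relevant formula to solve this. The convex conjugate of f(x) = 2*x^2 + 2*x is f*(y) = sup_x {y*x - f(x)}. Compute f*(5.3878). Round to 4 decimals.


f*(y) = sup_x {y*x - a*x^2 - b*x} = sup_x {(y-b)*x - a*x^2}
FOC: (y - b) - 2a*x = 0 => x* = (y - b)/(2a)
x* = (5.3878 - 2)/(2*2) = 0.847
f*(5.3878) = (y-b)^2/(4a) = (5.3878 - 2)^2/(4*2)
= 11.4772/8 = 1.4346


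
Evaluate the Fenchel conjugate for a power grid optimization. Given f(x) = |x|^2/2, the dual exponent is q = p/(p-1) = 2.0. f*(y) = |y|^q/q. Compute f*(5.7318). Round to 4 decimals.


The conjugate exponent q satisfies 1/p + 1/q = 1.
p = 2, so q = 2/(2 - 1) = 2.0
|y|^q = 5.7318^2.0 = 32.8535
f*(5.7318) = 32.8535 / 2.0 = 16.4268


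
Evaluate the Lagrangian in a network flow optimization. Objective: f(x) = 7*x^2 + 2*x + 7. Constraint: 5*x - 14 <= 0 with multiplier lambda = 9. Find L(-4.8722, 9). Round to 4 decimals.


Step 1: Evaluate f(x).
f(-4.8722) = 7*(-4.8722)^2 + 2*(-4.8722) + 7 = 163.4239
Step 2: Evaluate g(x).
g(-4.8722) = 5*-4.8722 - 14 = -38.361
Step 3: Compute Lagrangian.
L = 163.4239 + 9*-38.361 = -181.8251


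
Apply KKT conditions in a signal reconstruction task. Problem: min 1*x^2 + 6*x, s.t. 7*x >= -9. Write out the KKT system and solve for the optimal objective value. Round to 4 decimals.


Step 1: Try lambda = 0 (constraint inactive).
x_unc = -6/(2*1) = -3.0
Check: 7*-3.0 = -21.0 < -9 -- violated!
Step 2: Constraint must be active: 7*x = -9
x* = -9/7 = -1.2857 (rounded; the exact value -9/7 is used below)
lambda = (2*1*(-9/7) + 6)/7 = 0.4898
Step 3: Compute optimal value.
f(x*) = 1*(-9/7)^2 + 6*(-9/7) = -6.0612


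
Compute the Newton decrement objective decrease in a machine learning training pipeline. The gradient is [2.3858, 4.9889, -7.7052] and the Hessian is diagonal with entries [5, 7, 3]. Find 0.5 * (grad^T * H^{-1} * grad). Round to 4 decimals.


Step 1: H is diagonal, so H^(-1) * g = [0.4772, 0.7127, -2.5684].
Step 2: g^T H^(-1) g = sum_i g_i^2 / H_ii
  = (2.3858)^2/5 + (4.9889)^2/7 + (-7.7052)^2/3
  = 1.1384 + 3.5556 + 19.79 = 24.484
Step 3: Objective decrease = 0.5 * g^T H^(-1) g = 12.242


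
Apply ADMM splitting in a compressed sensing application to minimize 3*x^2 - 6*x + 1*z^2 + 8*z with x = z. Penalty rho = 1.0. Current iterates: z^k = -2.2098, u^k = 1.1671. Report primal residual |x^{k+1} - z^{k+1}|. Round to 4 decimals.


ADMM iteration with rho = 1.0, z^k = -2.2098, u^k = 1.1671
Step 1: x-update.
Minimize 3*x^2 - 6*x + (1.0/2)*(x + 2.2098 + 1.1671)^2
FOC: (2*3 + 1.0)*x = 6 + 1.0*(-2.2098 - 1.1671)
x^{k+1} = 0.3747
Step 2: z-update.
Minimize 1*z^2 + 8*z + (1.0/2)*(0.3747 - z + 1.1671)^2
FOC: (2*1 + 1.0)*z = -8 + 1.0*(0.3747 + 1.1671)
z^{k+1} = -2.1527
Step 3: u-update.
u^{k+1} = 1.1671 + 0.3747 + 2.1527 = 3.6946
Step 4: Primal residual = |0.3747 + 2.1527| = 2.5275


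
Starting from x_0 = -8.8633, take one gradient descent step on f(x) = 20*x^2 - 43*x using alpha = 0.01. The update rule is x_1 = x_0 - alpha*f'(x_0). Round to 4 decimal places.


We compute the gradient at x_0 and apply the update.
f'(x) = 40*x - 43
f'(-8.8633) = 40*-8.8633 - 43 = -397.532
x_1 = -8.8633 - 0.01*-397.532 = -4.888


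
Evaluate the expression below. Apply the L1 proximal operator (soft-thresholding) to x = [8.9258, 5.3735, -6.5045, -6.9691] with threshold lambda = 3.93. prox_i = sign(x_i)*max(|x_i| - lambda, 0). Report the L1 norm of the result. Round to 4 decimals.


Soft-thresholding with lambda = 3.93:
prox(8.9258) = sign(8.9258)*max(|8.9258| - 3.93, 0) = 4.9958
prox(5.3735) = sign(5.3735)*max(|5.3735| - 3.93, 0) = 1.4435
prox(-6.5045) = sign(-6.5045)*max(|-6.5045| - 3.93, 0) = -2.5745
prox(-6.9691) = sign(-6.9691)*max(|-6.9691| - 3.93, 0) = -3.0391
prox(x) = [4.9958, 1.4435, -2.5745, -3.0391]
||prox(x)||_1 = 4.9958 + 1.4435 + 2.5745 + 3.0391 = 12.0529


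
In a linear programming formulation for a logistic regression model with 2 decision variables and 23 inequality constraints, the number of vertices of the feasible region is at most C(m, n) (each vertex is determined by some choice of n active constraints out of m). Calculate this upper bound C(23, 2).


Each vertex corresponds to some choice of n active constraints out of m, so the number of vertices is at most C(m, n) = m! / (n!(m-n)!).
m = 23, n = 2
Numerator: 23 * 22
Denominator: 2! = 2
C(23, 2) = 253


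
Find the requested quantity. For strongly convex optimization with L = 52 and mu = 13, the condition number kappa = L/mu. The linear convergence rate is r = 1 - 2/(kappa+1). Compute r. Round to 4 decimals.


Step 1: Compute the condition number.
kappa = L/mu = 52/13 = 4.0
Step 2: Compute the convergence rate.
r = 1 - 2/(kappa + 1) = 1 - 2*mu/(L + mu) = (L - mu)/(L + mu) = 39/65 = 0.6


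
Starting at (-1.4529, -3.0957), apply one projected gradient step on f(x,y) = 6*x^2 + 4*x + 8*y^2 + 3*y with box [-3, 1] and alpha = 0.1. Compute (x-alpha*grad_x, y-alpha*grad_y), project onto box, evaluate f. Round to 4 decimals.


Step 1: Compute gradient at (-1.4529, -3.0957).
grad_x = 2*6*-1.4529 + 4 = -13.4348
grad_y = 2*8*-3.0957 + 3 = -46.5312
Step 2: Gradient step.
x_raw = -1.4529 - 0.1*-13.4348 = -0.1094
y_raw = -3.0957 - 0.1*-46.5312 = 1.5574
Step 3: Project onto [-3, 1].
x_proj = clip(-0.1094) = -0.1094
y_proj = clip(1.5574) = 1.0
Step 4: Evaluate f.
f(-0.1094, 1.0) = 10.6342


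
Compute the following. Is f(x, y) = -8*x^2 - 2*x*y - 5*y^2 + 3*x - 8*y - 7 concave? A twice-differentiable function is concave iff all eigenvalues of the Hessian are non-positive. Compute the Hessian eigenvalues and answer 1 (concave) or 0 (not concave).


The Hessian of f(x,y) = -8*x^2 - 2*x*y - 5*y^2 + 3*x - 8*y - 7 is:
H = [[-16, -2], [-2, -10]]
Trace = -16 - 10 = -26
Determinant = -16*-10 - (-2)^2 = 156
Discriminant = (-26)^2 - 4*156 = 52.0
Eigenvalues: lambda_1 = -16.6056, lambda_2 = -9.3944
The function is concave.

1


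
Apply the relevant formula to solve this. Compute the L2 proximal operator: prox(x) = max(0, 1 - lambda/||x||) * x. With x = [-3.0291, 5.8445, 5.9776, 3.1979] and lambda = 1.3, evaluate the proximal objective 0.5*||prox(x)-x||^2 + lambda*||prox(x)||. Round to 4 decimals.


Step 1: Compute ||x||.
||x|| = 9.4494
Step 2: Compute scaling factor.
scale = max(0, 1 - 1.3/9.4494) = 0.8624
Step 3: prox(x) = [-2.6124, 5.0404, 5.1552, 2.758]
||prox(x)|| = 8.1494
Step 4: Proximal objective.
0.5*||prox-x||^2 = 0.845
lambda*||prox|| = 10.5942
Total = 11.4393


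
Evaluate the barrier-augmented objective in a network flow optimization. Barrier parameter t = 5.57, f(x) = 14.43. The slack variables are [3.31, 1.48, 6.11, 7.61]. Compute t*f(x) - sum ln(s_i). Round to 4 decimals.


Step 1: Compute log-barrier.
ln values: [1.1969, 0.392, 1.8099, 2.0295]
phi = -(1.1969 + 0.392 + 1.8099 + 2.0295) = -5.4284
Step 2: Compute augmented objective.
t*f(x) = 5.57*14.43 = 80.3751
Total = 80.3751 - 5.4284 = 74.9467


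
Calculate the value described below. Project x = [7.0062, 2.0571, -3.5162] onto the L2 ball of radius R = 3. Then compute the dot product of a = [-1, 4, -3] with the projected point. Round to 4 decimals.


Step 1: Compute ||x|| (intermediates to 6 decimals).
||x|| = sqrt(7.0062^2 + 2.0571^2 + (-3.5162)^2) = 8.104453
Step 2: Project.
Since ||x|| > R, scale = R/||x|| = 3/8.104453 = 0.370167, proj(x) = scale * x
proj(x) = [2.593464, 0.761471, -1.301581]
Step 3: Dot product.
a^T * proj(x) = -1*2.593464 + 4*0.761471 - 3*(-1.301581) = 4.3572


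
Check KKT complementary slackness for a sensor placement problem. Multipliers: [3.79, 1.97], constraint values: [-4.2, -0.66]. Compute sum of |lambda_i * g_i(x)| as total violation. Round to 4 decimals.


KKT complementary slackness check:
lambda_1 * g_1 = 3.79 * -4.2 = -15.918
lambda_2 * g_2 = 1.97 * -0.66 = -1.3002
Total violation = 15.918 + 1.3002 = 17.2182


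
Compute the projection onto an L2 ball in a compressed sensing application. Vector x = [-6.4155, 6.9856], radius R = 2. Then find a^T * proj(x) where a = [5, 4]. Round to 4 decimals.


Step 1: Compute ||x|| (intermediates to 6 decimals).
||x|| = sqrt((-6.4155)^2 + 6.9856^2) = 9.484579
Step 2: Project.
Since ||x|| > R, scale = R/||x|| = 2/9.484579 = 0.210869, proj(x) = scale * x
proj(x) = [-1.35283, 1.473046]
Step 3: Dot product.
a^T * proj(x) = 5*(-1.35283) + 4*1.473046 = -0.872


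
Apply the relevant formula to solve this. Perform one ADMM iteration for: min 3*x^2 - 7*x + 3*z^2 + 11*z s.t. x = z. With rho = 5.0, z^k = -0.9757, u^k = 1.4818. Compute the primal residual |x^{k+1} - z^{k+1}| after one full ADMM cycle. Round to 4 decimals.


ADMM iteration with rho = 5.0, z^k = -0.9757, u^k = 1.4818
Step 1: x-update.
Minimize 3*x^2 - 7*x + (5.0/2)*(x + 0.9757 + 1.4818)^2
FOC: (2*3 + 5.0)*x = 7 + 5.0*(-0.9757 - 1.4818)
x^{k+1} = -0.4807
Step 2: z-update.
Minimize 3*z^2 + 11*z + (5.0/2)*(-0.4807 - z + 1.4818)^2
FOC: (2*3 + 5.0)*z = -11 + 5.0*(-0.4807 + 1.4818)
z^{k+1} = -0.5449
Step 3: u-update.
u^{k+1} = 1.4818 - 0.4807 + 0.5449 = 1.5461
Step 4: Primal residual = |-0.4807 + 0.5449| = 0.0643


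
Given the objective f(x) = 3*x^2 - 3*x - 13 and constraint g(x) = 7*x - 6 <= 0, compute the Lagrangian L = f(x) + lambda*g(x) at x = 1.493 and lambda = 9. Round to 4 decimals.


Step 1: Evaluate f(x).
f(1.493) = 3*1.493^2 - 3*1.493 - 13 = -10.7919
Step 2: Evaluate g(x).
g(1.493) = 7*1.493 - 6 = 4.451
Step 3: Compute Lagrangian.
L = -10.7919 + 9*4.451 = 29.2671


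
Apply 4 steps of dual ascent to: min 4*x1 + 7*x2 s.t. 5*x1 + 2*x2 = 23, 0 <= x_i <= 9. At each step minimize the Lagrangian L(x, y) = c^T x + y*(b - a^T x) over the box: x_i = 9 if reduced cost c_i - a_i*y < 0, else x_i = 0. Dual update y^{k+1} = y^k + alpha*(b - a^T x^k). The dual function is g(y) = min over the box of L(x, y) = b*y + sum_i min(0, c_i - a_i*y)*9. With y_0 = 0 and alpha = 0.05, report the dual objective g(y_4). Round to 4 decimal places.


Dual ascent for LP: min 4*x1 + 7*x2, 5*x1 + 2*x2 = 23, 0 <= x_i <= 9
Step 1: y^k = 0.0, reduced costs: (4.0, 7.0)
  x^k = (0.0, 0.0), subgradient = b - a^T x = 23.0
  y^{k+1} = 0.0 + 0.05*23.0 = 1.15
Step 2: y^k = 1.15, reduced costs: (-1.75, 4.7)
  x^k = (9.0, 0.0), subgradient = b - a^T x = -22.0
  y^{k+1} = 1.15 + 0.05*-22.0 = 0.05
Step 3: y^k = 0.05, reduced costs: (3.75, 6.9)
  x^k = (0.0, 0.0), subgradient = b - a^T x = 23.0
  y^{k+1} = 0.05 + 0.05*23.0 = 1.2
Step 4: y^k = 1.2, reduced costs: (-2.0, 4.6)
  x^k = (9.0, 0.0), subgradient = b - a^T x = -22.0
  y^{k+1} = 1.2 + 0.05*-22.0 = 0.1
Dual objective at y_4 = 0.1: reduced costs (3.5, 6.8), box minimizer x = (0.0, 0.0)
g(y_4) = b*y + (c1 - a1*y)*x1 + (c2 - a2*y)*x2 = 23*0.1 + 3.5*0.0 + 6.8*0.0 = 2.3 + 0.0 + 0.0 = 2.3


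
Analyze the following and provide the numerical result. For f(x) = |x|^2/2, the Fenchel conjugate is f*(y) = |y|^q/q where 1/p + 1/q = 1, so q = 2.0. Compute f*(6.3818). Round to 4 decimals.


The conjugate exponent q satisfies 1/p + 1/q = 1.
p = 2, so q = 2/(2 - 1) = 2.0
|y|^q = 6.3818^2.0 = 40.7274
f*(6.3818) = 40.7274 / 2.0 = 20.3637


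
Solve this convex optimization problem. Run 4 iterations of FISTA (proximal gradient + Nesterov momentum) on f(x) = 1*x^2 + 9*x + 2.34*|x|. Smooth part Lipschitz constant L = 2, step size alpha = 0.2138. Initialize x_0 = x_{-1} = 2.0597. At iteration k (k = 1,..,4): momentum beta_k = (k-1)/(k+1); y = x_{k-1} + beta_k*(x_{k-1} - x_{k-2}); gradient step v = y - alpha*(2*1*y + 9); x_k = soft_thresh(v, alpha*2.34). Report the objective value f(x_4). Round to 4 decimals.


FISTA on f(x) = 1*x^2 + 9*x + 2.34*|x|
L = 2, alpha = 0.2138
Iteration 1: beta = 0.0, y = 2.0597 + 0.0*(2.0597 - 2.0597) = 2.0597
  grad(y) = 13.1194, v = y - alpha*grad = -0.7452
  prox(v) = soft_thresh(-0.7452, 0.5003) = -0.2449
Iteration 2: beta = 0.3333, y = -0.2449 + 0.3333*(-0.2449 - 2.0597) = -1.0131
  grad(y) = 6.9737, v = y - alpha*grad = -2.5041
  prox(v) = soft_thresh(-2.5041, 0.5003) = -2.0038
Iteration 3: beta = 0.5, y = -2.0038 + 0.5*(-2.0038 + 0.2449) = -2.8833
  grad(y) = 3.2334, v = y - alpha*grad = -3.5746
  prox(v) = soft_thresh(-3.5746, 0.5003) = -3.0743
Iteration 4: beta = 0.6, y = -3.0743 + 0.6*(-3.0743 + 2.0038) = -3.7166
  grad(y) = 1.5668, v = y - alpha*grad = -4.0516
  prox(v) = soft_thresh(-4.0516, 0.5003) = -3.5513
f(x_4) = 1*(-3.5513)^2 + 9*(-3.5513) + 2.34*|-3.5513| = -11.0399


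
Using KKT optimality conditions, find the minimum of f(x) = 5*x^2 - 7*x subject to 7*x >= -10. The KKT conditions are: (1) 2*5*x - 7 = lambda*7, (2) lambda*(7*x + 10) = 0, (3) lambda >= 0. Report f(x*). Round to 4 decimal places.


Step 1: Try lambda = 0 (constraint inactive).
Stationarity: 2*5*x - 7 = 0
x* = 7/(2*5) = 0.7
Check constraint: 7*0.7 = 4.9 >= -10 -- satisfied.
Step 2: Compute optimal value.
f(x*) = 5*0.7^2 - 7*0.7 = -2.45


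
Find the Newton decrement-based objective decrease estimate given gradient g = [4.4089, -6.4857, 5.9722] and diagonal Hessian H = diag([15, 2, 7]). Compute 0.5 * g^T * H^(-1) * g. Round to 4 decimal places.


Step 1: H is diagonal, so H^(-1) * g = [0.2939, -3.2429, 0.8532].
Step 2: g^T H^(-1) g = sum_i g_i^2 / H_ii
  = (4.4089)^2/15 + (-6.4857)^2/2 + (5.9722)^2/7
  = 1.2959 + 21.0322 + 5.0953 = 27.4234
Step 3: Objective decrease = 0.5 * g^T H^(-1) g = 13.7117


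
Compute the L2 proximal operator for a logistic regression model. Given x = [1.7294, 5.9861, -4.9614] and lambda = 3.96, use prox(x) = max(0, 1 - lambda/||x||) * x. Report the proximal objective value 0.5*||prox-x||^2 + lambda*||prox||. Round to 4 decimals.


Step 1: Compute ||x||.
||x|| = 7.9649
Step 2: Compute scaling factor.
scale = max(0, 1 - 3.96/7.9649) = 0.5028
Step 3: prox(x) = [0.8696, 3.0099, -2.4947]
||prox(x)|| = 4.0049
Step 4: Proximal objective.
0.5*||prox-x||^2 = 7.8408
lambda*||prox|| = 15.8594
Total = 23.7002


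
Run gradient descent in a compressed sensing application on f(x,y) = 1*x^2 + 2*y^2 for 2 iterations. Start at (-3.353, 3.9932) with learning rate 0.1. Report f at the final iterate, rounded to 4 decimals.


Gradient descent on f(x,y) = 1*x^2 + 2*y^2.
Starting point: (-3.353, 3.9932), alpha = 0.1
Step 1: grad_x = 2*1*-3.353 = -6.706, grad_y = 2*2*3.9932 = 15.9728
  x_1 = -3.353 - 0.1*-6.706 = -2.6824
  y_1 = 3.9932 - 0.1*15.9728 = 2.3959
Step 2: grad_x = 2*1*-2.6824 = -5.3648, grad_y = 2*2*2.3959 = 9.5837
  x_2 = -2.6824 - 0.1*-5.3648 = -2.1459
  y_2 = 2.3959 - 0.1*9.5837 = 1.4376
f(-2.1459, 1.4376) = 1*(-2.1459)^2 + 2*1.4376^2 = 8.7381


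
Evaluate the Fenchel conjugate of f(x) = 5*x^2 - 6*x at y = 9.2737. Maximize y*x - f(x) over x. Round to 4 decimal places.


f*(y) = sup_x {y*x - a*x^2 - b*x} = sup_x {(y-b)*x - a*x^2}
FOC: (y - b) - 2a*x = 0 => x* = (y - b)/(2a)
x* = (9.2737 + 6)/(2*5) = 1.5274
f*(9.2737) = (y-b)^2/(4a) = (9.2737 + 6)^2/(4*5)
= 233.2859/20 = 11.6643


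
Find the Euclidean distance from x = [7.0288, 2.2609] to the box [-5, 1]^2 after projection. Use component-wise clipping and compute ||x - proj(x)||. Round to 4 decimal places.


Project each component onto [-5, 1].
clip(7.0288) = 1.0, clip(2.2609) = 1.0
Projection = [1.0, 1.0]
Squared diffs: [36.3464, 1.5899]
Distance = sqrt(37.9363) = 6.1592


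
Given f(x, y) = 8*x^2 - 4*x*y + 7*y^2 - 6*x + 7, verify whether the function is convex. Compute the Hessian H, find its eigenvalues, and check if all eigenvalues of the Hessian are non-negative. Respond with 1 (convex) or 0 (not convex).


The Hessian of f(x,y) = 8*x^2 - 4*x*y + 7*y^2 - 6*x + 7 is:
H = [[16, -4], [-4, 14]]
Trace = 16 + 14 = 30
Determinant = 16*14 - (-4)^2 = 208
Discriminant = (30)^2 - 4*208 = 68.0
Eigenvalues: lambda_1 = 10.8769, lambda_2 = 19.1231
The function is convex.

1


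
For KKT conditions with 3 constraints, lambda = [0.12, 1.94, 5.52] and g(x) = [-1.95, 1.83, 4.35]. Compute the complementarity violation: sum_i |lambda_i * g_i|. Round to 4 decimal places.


KKT complementary slackness check:
lambda_1 * g_1 = 0.12 * -1.95 = -0.234
lambda_2 * g_2 = 1.94 * 1.83 = 3.5502
lambda_3 * g_3 = 5.52 * 4.35 = 24.012
Total violation = 0.234 + 3.5502 + 24.012 = 27.7962


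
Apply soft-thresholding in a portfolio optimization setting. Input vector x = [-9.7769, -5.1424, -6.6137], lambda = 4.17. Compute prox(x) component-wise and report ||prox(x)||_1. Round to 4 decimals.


Soft-thresholding with lambda = 4.17:
prox(-9.7769) = sign(-9.7769)*max(|-9.7769| - 4.17, 0) = -5.6069
prox(-5.1424) = sign(-5.1424)*max(|-5.1424| - 4.17, 0) = -0.9724
prox(-6.6137) = sign(-6.6137)*max(|-6.6137| - 4.17, 0) = -2.4437
prox(x) = [-5.6069, -0.9724, -2.4437]
||prox(x)||_1 = 5.6069 + 0.9724 + 2.4437 = 9.023


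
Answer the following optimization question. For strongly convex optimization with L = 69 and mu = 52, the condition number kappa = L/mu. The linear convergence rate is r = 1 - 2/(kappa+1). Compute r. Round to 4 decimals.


Step 1: Compute the condition number.
kappa = L/mu = 69/52 = 1.3269
Step 2: Compute the convergence rate.
r = 1 - 2/(kappa + 1) = 1 - 2*mu/(L + mu) = (L - mu)/(L + mu) = 17/121 = 0.1405


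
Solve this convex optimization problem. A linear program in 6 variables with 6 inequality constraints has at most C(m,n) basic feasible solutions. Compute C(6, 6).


Each vertex corresponds to some choice of n active constraints out of m, so the number of vertices is at most C(m, n) = m! / (n!(m-n)!).
m = 6, n = 6
Numerator: 6 * 5 * 4 * 3 * 2 * 1
Denominator: 6! = 720
C(6, 6) = 1


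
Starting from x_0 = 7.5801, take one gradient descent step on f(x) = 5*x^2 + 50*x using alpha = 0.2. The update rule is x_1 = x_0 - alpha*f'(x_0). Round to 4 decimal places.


We compute the gradient at x_0 and apply the update.
f'(x) = 10*x + 50
f'(7.5801) = 10*7.5801 + 50 = 125.801
x_1 = 7.5801 - 0.2*125.801 = -17.5801


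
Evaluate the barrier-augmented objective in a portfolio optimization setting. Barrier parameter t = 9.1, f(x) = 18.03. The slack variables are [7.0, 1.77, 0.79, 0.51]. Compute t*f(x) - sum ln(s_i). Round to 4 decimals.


Step 1: Compute log-barrier.
ln values: [1.9459, 0.571, -0.2357, -0.6733]
phi = -(1.9459 + 0.571 - 0.2357 - 0.6733) = -1.6078
Step 2: Compute augmented objective.
t*f(x) = 9.1*18.03 = 164.073
Total = 164.073 - 1.6078 = 162.4652


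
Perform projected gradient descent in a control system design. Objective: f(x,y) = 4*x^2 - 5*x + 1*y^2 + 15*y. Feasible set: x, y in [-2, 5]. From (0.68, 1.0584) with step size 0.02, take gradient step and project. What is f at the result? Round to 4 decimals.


Step 1: Compute gradient at (0.68, 1.0584).
grad_x = 2*4*0.68 - 5 = 0.44
grad_y = 2*1*1.0584 + 15 = 17.1168
Step 2: Gradient step.
x_raw = 0.68 - 0.02*0.44 = 0.6712
y_raw = 1.0584 - 0.02*17.1168 = 0.7161
Step 3: Project onto [-2, 5].
x_proj = clip(0.6712) = 0.6712
y_proj = clip(0.7161) = 0.7161
Step 4: Evaluate f.
f(0.6712, 0.7161) = 9.6997


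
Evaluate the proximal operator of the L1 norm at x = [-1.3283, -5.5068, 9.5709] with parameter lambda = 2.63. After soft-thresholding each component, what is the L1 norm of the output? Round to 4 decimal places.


Soft-thresholding with lambda = 2.63:
prox(-1.3283) = sign(-1.3283)*max(|-1.3283| - 2.63, 0) = 0.0
prox(-5.5068) = sign(-5.5068)*max(|-5.5068| - 2.63, 0) = -2.8768
prox(9.5709) = sign(9.5709)*max(|9.5709| - 2.63, 0) = 6.9409
prox(x) = [0.0, -2.8768, 6.9409]
||prox(x)||_1 = 0.0 + 2.8768 + 6.9409 = 9.8177


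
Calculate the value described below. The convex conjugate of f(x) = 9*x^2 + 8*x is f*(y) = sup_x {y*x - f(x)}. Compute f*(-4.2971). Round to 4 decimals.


f*(y) = sup_x {y*x - a*x^2 - b*x} = sup_x {(y-b)*x - a*x^2}
FOC: (y - b) - 2a*x = 0 => x* = (y - b)/(2a)
x* = (-4.2971 - 8)/(2*9) = -0.6832
f*(-4.2971) = (y-b)^2/(4a) = (-4.2971 - 8)^2/(4*9)
= 151.2187/36 = 4.2005


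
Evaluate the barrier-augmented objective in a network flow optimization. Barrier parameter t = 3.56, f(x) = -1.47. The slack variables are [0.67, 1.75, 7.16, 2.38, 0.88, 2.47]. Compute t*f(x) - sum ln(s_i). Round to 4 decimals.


Step 1: Compute log-barrier.
ln values: [-0.4005, 0.5596, 1.9685, 0.8671, -0.1278, 0.9042]
phi = -(-0.4005 + 0.5596 + 1.9685 + 0.8671 - 0.1278 + 0.9042) = -3.7711
Step 2: Compute augmented objective.
t*f(x) = 3.56*-1.47 = -5.2332
Total = -5.2332 - 3.7711 = -9.0043


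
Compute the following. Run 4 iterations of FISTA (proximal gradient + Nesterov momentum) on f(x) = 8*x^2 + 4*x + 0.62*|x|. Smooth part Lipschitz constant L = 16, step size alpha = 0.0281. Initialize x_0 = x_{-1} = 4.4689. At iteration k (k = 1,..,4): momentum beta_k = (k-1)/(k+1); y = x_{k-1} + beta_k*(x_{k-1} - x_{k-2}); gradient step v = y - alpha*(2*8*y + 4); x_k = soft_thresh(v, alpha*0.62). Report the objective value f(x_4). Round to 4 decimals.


FISTA on f(x) = 8*x^2 + 4*x + 0.62*|x|
L = 16, alpha = 0.0281
Iteration 1: beta = 0.0, y = 4.4689 + 0.0*(4.4689 - 4.4689) = 4.4689
  grad(y) = 75.5024, v = y - alpha*grad = 2.3473
  prox(v) = soft_thresh(2.3473, 0.0174) = 2.3299
Iteration 2: beta = 0.3333, y = 2.3299 + 0.3333*(2.3299 - 4.4689) = 1.6168
  grad(y) = 29.8696, v = y - alpha*grad = 0.7775
  prox(v) = soft_thresh(0.7775, 0.0174) = 0.7601
Iteration 3: beta = 0.5, y = 0.7601 + 0.5*(0.7601 - 2.3299) = -0.0248
  grad(y) = 3.6033, v = y - alpha*grad = -0.126
  prox(v) = soft_thresh(-0.126, 0.0174) = -0.1086
Iteration 4: beta = 0.6, y = -0.1086 + 0.6*(-0.1086 - 0.7601) = -0.6299
  grad(y) = -6.0777, v = y - alpha*grad = -0.4591
  prox(v) = soft_thresh(-0.4591, 0.0174) = -0.4416
f(x_4) = 8*(-0.4416)^2 + 4*(-0.4416) + 0.62*|-0.4416| = 0.0677


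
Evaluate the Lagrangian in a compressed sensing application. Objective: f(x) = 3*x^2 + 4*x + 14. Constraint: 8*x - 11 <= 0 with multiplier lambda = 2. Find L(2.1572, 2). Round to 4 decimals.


Step 1: Evaluate f(x).
f(2.1572) = 3*2.1572^2 + 4*2.1572 + 14 = 36.5893
Step 2: Evaluate g(x).
g(2.1572) = 8*2.1572 - 11 = 6.2576
Step 3: Compute Lagrangian.
L = 36.5893 + 2*6.2576 = 49.1045


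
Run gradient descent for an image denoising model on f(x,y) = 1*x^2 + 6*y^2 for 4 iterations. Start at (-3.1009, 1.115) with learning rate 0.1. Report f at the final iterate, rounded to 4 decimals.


Gradient descent on f(x,y) = 1*x^2 + 6*y^2.
Starting point: (-3.1009, 1.115), alpha = 0.1
Step 1: grad_x = 2*1*-3.1009 = -6.2018, grad_y = 2*6*1.115 = 13.38
  x_1 = -3.1009 - 0.1*-6.2018 = -2.4807
  y_1 = 1.115 - 0.1*13.38 = -0.223
Step 2: grad_x = 2*1*-2.4807 = -4.9614, grad_y = 2*6*-0.223 = -2.676
  x_2 = -2.4807 - 0.1*-4.9614 = -1.9846
  y_2 = -0.223 - 0.1*-2.676 = 0.0446
Step 3: grad_x = 2*1*-1.9846 = -3.9692, grad_y = 2*6*0.0446 = 0.5352
  x_3 = -1.9846 - 0.1*-3.9692 = -1.5877
  y_3 = 0.0446 - 0.1*0.5352 = -0.0089
Step 4: grad_x = 2*1*-1.5877 = -3.1753, grad_y = 2*6*-0.0089 = -0.107
  x_4 = -1.5877 - 0.1*-3.1753 = -1.2701
  y_4 = -0.0089 - 0.1*-0.107 = 0.0018
f(-1.2701, 0.0018) = 1*(-1.2701)^2 + 6*0.0018^2 = 1.6132


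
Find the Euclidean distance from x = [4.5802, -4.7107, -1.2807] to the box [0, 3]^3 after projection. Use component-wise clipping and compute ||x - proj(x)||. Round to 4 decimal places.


Project each component onto [0, 3].
clip(4.5802) = 3.0, clip(-4.7107) = 0.0, clip(-1.2807) = 0.0
Projection = [3.0, 0.0, 0.0]
Squared diffs: [2.497, 22.1907, 1.6402]
Distance = sqrt(26.3279) = 5.1311


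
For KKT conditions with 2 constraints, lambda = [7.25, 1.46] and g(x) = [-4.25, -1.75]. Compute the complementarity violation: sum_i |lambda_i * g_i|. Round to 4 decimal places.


KKT complementary slackness check:
lambda_1 * g_1 = 7.25 * -4.25 = -30.8125
lambda_2 * g_2 = 1.46 * -1.75 = -2.555
Total violation = 30.8125 + 2.555 = 33.3675


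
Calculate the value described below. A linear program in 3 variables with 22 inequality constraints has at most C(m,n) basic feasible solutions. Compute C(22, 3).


Each vertex corresponds to some choice of n active constraints out of m, so the number of vertices is at most C(m, n) = m! / (n!(m-n)!).
m = 22, n = 3
Numerator: 22 * 21 * 20
Denominator: 3! = 6
C(22, 3) = 1540


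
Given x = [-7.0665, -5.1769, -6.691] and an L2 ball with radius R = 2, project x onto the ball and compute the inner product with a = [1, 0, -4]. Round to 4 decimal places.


Step 1: Compute ||x|| (intermediates to 6 decimals).
||x|| = sqrt((-7.0665)^2 + (-5.1769)^2 + (-6.691)^2) = 11.02294
Step 2: Project.
Since ||x|| > R, scale = R/||x|| = 2/11.02294 = 0.18144, proj(x) = scale * x
proj(x) = [-1.282146, -0.939297, -1.214015]
Step 3: Dot product.
a^T * proj(x) = 1*(-1.282146) + 0*(-0.939297) - 4*(-1.214015) = 3.5739


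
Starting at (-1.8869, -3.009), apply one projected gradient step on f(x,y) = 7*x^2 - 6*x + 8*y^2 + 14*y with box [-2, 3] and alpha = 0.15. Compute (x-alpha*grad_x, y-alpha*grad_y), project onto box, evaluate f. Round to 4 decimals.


Step 1: Compute gradient at (-1.8869, -3.009).
grad_x = 2*7*-1.8869 - 6 = -32.4166
grad_y = 2*8*-3.009 + 14 = -34.144
Step 2: Gradient step.
x_raw = -1.8869 - 0.15*-32.4166 = 2.9756
y_raw = -3.009 - 0.15*-34.144 = 2.1126
Step 3: Project onto [-2, 3].
x_proj = clip(2.9756) = 2.9756
y_proj = clip(2.1126) = 2.1126
Step 4: Evaluate f.
f(2.9756, 2.1126) = 109.4064


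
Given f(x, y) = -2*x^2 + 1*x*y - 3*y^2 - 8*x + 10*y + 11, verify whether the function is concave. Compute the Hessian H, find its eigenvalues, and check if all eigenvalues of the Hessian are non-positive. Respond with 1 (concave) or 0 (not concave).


The Hessian of f(x,y) = -2*x^2 + 1*x*y - 3*y^2 - 8*x + 10*y + 11 is:
H = [[-4, 1], [1, -6]]
Trace = -4 - 6 = -10
Determinant = -4*-6 - (1)^2 = 23
Discriminant = (-10)^2 - 4*23 = 8.0
Eigenvalues: lambda_1 = -6.4142, lambda_2 = -3.5858
The function is concave.

1


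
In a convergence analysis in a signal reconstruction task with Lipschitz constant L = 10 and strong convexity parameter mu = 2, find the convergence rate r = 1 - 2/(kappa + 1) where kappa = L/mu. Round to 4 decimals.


Step 1: Compute the condition number.
kappa = L/mu = 10/2 = 5.0
Step 2: Compute the convergence rate.
r = 1 - 2/(kappa + 1) = 1 - 2*mu/(L + mu) = (L - mu)/(L + mu) = 8/12 = 0.6667


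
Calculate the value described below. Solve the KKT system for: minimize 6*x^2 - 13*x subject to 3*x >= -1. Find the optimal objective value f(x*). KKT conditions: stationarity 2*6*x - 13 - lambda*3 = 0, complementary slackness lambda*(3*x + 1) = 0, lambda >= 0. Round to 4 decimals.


Step 1: Try lambda = 0 (constraint inactive).
Stationarity: 2*6*x - 13 = 0
x* = 13/(2*6) = 13/12 = 1.0833 (rounded; the exact value 13/12 is used below)
Check constraint: 3*1.0833 = 3.2499 >= -1 -- satisfied.
Step 2: Compute optimal value.
f(x*) = 6*(13/12)^2 - 13*(13/12) = -7.0417


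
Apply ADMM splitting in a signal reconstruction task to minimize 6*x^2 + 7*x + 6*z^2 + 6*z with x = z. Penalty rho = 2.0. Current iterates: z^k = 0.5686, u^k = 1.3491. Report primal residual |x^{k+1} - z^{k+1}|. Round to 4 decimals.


ADMM iteration with rho = 2.0, z^k = 0.5686, u^k = 1.3491
Step 1: x-update.
Minimize 6*x^2 + 7*x + (2.0/2)*(x - 0.5686 + 1.3491)^2
FOC: (2*6 + 2.0)*x = -7 + 2.0*(0.5686 - 1.3491)
x^{k+1} = -0.6115
Step 2: z-update.
Minimize 6*z^2 + 6*z + (2.0/2)*(-0.6115 - z + 1.3491)^2
FOC: (2*6 + 2.0)*z = -6 + 2.0*(-0.6115 + 1.3491)
z^{k+1} = -0.3232
Step 3: u-update.
u^{k+1} = 1.3491 - 0.6115 + 0.3232 = 1.0608
Step 4: Primal residual = |-0.6115 + 0.3232| = 0.2883


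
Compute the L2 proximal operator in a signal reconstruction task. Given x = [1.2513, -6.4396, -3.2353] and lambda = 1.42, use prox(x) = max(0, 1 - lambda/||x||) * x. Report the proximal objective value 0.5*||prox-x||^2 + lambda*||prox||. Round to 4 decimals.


Step 1: Compute ||x||.
||x|| = 7.3145
Step 2: Compute scaling factor.
scale = max(0, 1 - 1.42/7.3145) = 0.8059
Step 3: prox(x) = [1.0084, -5.1894, -2.6072]
||prox(x)|| = 5.8945
Step 4: Proximal objective.
0.5*||prox-x||^2 = 1.0082
lambda*||prox|| = 8.3702
Total = 9.3783


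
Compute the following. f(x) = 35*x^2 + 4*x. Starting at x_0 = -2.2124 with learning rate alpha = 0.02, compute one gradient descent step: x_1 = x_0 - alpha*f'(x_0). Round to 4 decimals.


We compute the gradient at x_0 and apply the update.
f'(x) = 70*x + 4
f'(-2.2124) = 70*-2.2124 + 4 = -150.868
x_1 = -2.2124 - 0.02*-150.868 = 0.805


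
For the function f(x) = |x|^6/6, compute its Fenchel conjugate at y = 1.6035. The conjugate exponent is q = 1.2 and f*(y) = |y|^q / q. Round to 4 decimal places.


The conjugate exponent q satisfies 1/p + 1/q = 1.
p = 6, so q = 6/(6 - 1) = 1.2
|y|^q = 1.6035^1.2 = 1.7623
f*(1.6035) = 1.7623 / 1.2 = 1.4686


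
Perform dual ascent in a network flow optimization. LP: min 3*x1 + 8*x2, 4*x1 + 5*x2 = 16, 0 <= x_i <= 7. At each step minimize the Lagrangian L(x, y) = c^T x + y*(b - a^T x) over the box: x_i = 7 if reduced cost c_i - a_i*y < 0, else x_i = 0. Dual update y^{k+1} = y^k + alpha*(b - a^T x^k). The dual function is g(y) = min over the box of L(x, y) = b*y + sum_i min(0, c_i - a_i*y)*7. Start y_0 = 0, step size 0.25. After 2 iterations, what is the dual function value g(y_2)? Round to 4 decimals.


Dual ascent for LP: min 3*x1 + 8*x2, 4*x1 + 5*x2 = 16, 0 <= x_i <= 7
Step 1: y^k = 0.0, reduced costs: (3.0, 8.0)
  x^k = (0.0, 0.0), subgradient = b - a^T x = 16.0
  y^{k+1} = 0.0 + 0.25*16.0 = 4.0
Step 2: y^k = 4.0, reduced costs: (-13.0, -12.0)
  x^k = (7.0, 7.0), subgradient = b - a^T x = -47.0
  y^{k+1} = 4.0 + 0.25*-47.0 = -7.75
Dual objective at y_2 = -7.75: reduced costs (34.0, 46.75), box minimizer x = (0.0, 0.0)
g(y_2) = b*y + (c1 - a1*y)*x1 + (c2 - a2*y)*x2 = 16*(-7.75) + 34.0*0.0 + 46.75*0.0 = -124.0 + 0.0 + 0.0 = -124.0


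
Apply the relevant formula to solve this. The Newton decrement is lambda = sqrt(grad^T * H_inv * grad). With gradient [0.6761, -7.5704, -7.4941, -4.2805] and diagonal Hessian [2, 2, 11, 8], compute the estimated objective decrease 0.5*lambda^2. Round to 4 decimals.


Step 1: H is diagonal, so H^(-1) * g = [0.3381, -3.7852, -0.6813, -0.5351].
Step 2: g^T H^(-1) g = sum_i g_i^2 / H_ii
  = (0.6761)^2/2 + (-7.5704)^2/2 + (-7.4941)^2/11 + (-4.2805)^2/8
  = 0.2286 + 28.6555 + 5.1056 + 2.2903 = 36.28
Step 3: Objective decrease = 0.5 * g^T H^(-1) g = 18.14


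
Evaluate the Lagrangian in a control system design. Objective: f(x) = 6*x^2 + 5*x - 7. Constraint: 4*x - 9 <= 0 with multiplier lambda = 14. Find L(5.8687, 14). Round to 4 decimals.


Step 1: Evaluate f(x).
f(5.8687) = 6*5.8687^2 + 5*5.8687 - 7 = 228.9933
Step 2: Evaluate g(x).
g(5.8687) = 4*5.8687 - 9 = 14.4748
Step 3: Compute Lagrangian.
L = 228.9933 + 14*14.4748 = 431.6405


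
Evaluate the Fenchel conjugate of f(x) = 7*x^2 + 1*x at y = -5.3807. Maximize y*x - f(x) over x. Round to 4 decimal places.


f*(y) = sup_x {y*x - a*x^2 - b*x} = sup_x {(y-b)*x - a*x^2}
FOC: (y - b) - 2a*x = 0 => x* = (y - b)/(2a)
x* = (-5.3807 - 1)/(2*7) = -0.4558
f*(-5.3807) = (y-b)^2/(4a) = (-5.3807 - 1)^2/(4*7)
= 40.7133/28 = 1.454


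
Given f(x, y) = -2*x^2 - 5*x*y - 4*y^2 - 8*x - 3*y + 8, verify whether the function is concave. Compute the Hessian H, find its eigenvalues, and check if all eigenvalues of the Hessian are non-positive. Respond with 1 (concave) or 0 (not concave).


The Hessian of f(x,y) = -2*x^2 - 5*x*y - 4*y^2 - 8*x - 3*y + 8 is:
H = [[-4, -5], [-5, -8]]
Trace = -4 - 8 = -12
Determinant = -4*-8 - (-5)^2 = 7
Discriminant = (-12)^2 - 4*7 = 116.0
Eigenvalues: lambda_1 = -11.3852, lambda_2 = -0.6148
The function is concave.

1


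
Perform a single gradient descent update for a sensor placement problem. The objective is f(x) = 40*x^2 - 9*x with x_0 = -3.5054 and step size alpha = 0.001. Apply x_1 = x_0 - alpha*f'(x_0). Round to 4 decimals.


We compute the gradient at x_0 and apply the update.
f'(x) = 80*x - 9
f'(-3.5054) = 80*-3.5054 - 9 = -289.432
x_1 = -3.5054 - 0.001*-289.432 = -3.216


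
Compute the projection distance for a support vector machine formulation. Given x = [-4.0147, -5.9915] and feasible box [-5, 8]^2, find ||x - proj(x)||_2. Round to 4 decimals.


Project each component onto [-5, 8].
clip(-4.0147) = -4.0147, clip(-5.9915) = -5.0
Projection = [-4.0147, -5.0]
Squared diffs: [0.0, 0.9831]
Distance = sqrt(0.9831) = 0.9915


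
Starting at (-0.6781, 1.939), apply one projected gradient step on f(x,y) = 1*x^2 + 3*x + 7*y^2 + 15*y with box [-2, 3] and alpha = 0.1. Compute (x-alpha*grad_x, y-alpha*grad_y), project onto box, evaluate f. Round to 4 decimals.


Step 1: Compute gradient at (-0.6781, 1.939).
grad_x = 2*1*-0.6781 + 3 = 1.6438
grad_y = 2*7*1.939 + 15 = 42.146
Step 2: Gradient step.
x_raw = -0.6781 - 0.1*1.6438 = -0.8425
y_raw = 1.939 - 0.1*42.146 = -2.2756
Step 3: Project onto [-2, 3].
x_proj = clip(-0.8425) = -0.8425
y_proj = clip(-2.2756) = -2.0
Step 4: Evaluate f.
f(-0.8425, -2.0) = -3.8177


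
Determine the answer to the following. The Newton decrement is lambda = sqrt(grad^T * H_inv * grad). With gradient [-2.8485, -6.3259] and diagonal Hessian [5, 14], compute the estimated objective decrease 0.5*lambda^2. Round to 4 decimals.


Step 1: H is diagonal, so H^(-1) * g = [-0.5697, -0.4519].
Step 2: g^T H^(-1) g = sum_i g_i^2 / H_ii
  = (-2.8485)^2/5 + (-6.3259)^2/14
  = 1.6228 + 2.8584 = 4.4811
Step 3: Objective decrease = 0.5 * g^T H^(-1) g = 2.2406


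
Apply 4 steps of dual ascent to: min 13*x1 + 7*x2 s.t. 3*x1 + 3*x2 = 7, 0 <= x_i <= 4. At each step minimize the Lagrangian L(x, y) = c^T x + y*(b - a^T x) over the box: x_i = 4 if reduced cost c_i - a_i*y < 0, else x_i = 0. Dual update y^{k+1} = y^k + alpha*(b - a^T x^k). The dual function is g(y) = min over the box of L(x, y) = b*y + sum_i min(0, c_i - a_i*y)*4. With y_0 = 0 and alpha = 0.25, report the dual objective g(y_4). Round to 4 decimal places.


Dual ascent for LP: min 13*x1 + 7*x2, 3*x1 + 3*x2 = 7, 0 <= x_i <= 4
Step 1: y^k = 0.0, reduced costs: (13.0, 7.0)
  x^k = (0.0, 0.0), subgradient = b - a^T x = 7.0
  y^{k+1} = 0.0 + 0.25*7.0 = 1.75
Step 2: y^k = 1.75, reduced costs: (7.75, 1.75)
  x^k = (0.0, 0.0), subgradient = b - a^T x = 7.0
  y^{k+1} = 1.75 + 0.25*7.0 = 3.5
Step 3: y^k = 3.5, reduced costs: (2.5, -3.5)
  x^k = (0.0, 4.0), subgradient = b - a^T x = -5.0
  y^{k+1} = 3.5 + 0.25*-5.0 = 2.25
Step 4: y^k = 2.25, reduced costs: (6.25, 0.25)
  x^k = (0.0, 0.0), subgradient = b - a^T x = 7.0
  y^{k+1} = 2.25 + 0.25*7.0 = 4.0
Dual objective at y_4 = 4.0: reduced costs (1.0, -5.0), box minimizer x = (0.0, 4.0)
g(y_4) = b*y + (c1 - a1*y)*x1 + (c2 - a2*y)*x2 = 7*4.0 + 1.0*0.0 + (-5.0)*4.0 = 28.0 + 0.0 - 20.0 = 8.0


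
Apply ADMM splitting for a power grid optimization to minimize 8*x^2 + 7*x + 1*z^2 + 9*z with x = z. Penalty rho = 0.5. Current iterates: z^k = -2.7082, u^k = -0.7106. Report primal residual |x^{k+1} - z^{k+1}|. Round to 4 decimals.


ADMM iteration with rho = 0.5, z^k = -2.7082, u^k = -0.7106
Step 1: x-update.
Minimize 8*x^2 + 7*x + (0.5/2)*(x + 2.7082 - 0.7106)^2
FOC: (2*8 + 0.5)*x = -7 + 0.5*(-2.7082 + 0.7106)
x^{k+1} = -0.4848
Step 2: z-update.
Minimize 1*z^2 + 9*z + (0.5/2)*(-0.4848 - z - 0.7106)^2
FOC: (2*1 + 0.5)*z = -9 + 0.5*(-0.4848 - 0.7106)
z^{k+1} = -3.8391
Step 3: u-update.
u^{k+1} = -0.7106 - 0.4848 + 3.8391 = 2.6437
Step 4: Primal residual = |-0.4848 + 3.8391| = 3.3543


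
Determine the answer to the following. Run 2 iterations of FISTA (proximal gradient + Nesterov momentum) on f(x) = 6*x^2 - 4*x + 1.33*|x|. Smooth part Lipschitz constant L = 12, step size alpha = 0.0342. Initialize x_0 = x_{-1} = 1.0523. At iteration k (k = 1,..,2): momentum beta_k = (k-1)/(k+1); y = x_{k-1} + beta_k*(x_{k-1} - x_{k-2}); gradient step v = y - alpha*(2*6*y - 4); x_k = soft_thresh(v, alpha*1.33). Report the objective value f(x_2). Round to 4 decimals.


FISTA on f(x) = 6*x^2 - 4*x + 1.33*|x|
L = 12, alpha = 0.0342
Iteration 1: beta = 0.0, y = 1.0523 + 0.0*(1.0523 - 1.0523) = 1.0523
  grad(y) = 8.6276, v = y - alpha*grad = 0.7572
  prox(v) = soft_thresh(0.7572, 0.0455) = 0.7118
Iteration 2: beta = 0.3333, y = 0.7118 + 0.3333*(0.7118 - 1.0523) = 0.5982
  grad(y) = 3.1788, v = y - alpha*grad = 0.4895
  prox(v) = soft_thresh(0.4895, 0.0455) = 0.444
f(x_2) = 6*0.444^2 - 4*0.444 + 1.33*|0.444| = -0.0026
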